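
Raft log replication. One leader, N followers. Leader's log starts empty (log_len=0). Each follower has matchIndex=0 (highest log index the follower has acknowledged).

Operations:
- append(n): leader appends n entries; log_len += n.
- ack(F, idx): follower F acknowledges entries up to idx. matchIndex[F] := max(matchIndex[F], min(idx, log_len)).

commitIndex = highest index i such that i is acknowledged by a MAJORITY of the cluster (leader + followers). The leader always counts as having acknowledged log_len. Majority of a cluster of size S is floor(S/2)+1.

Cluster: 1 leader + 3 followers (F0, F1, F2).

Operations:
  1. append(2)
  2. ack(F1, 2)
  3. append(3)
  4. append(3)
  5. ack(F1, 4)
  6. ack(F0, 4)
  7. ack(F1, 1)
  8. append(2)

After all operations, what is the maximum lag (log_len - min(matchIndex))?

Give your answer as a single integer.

Op 1: append 2 -> log_len=2
Op 2: F1 acks idx 2 -> match: F0=0 F1=2 F2=0; commitIndex=0
Op 3: append 3 -> log_len=5
Op 4: append 3 -> log_len=8
Op 5: F1 acks idx 4 -> match: F0=0 F1=4 F2=0; commitIndex=0
Op 6: F0 acks idx 4 -> match: F0=4 F1=4 F2=0; commitIndex=4
Op 7: F1 acks idx 1 -> match: F0=4 F1=4 F2=0; commitIndex=4
Op 8: append 2 -> log_len=10

Answer: 10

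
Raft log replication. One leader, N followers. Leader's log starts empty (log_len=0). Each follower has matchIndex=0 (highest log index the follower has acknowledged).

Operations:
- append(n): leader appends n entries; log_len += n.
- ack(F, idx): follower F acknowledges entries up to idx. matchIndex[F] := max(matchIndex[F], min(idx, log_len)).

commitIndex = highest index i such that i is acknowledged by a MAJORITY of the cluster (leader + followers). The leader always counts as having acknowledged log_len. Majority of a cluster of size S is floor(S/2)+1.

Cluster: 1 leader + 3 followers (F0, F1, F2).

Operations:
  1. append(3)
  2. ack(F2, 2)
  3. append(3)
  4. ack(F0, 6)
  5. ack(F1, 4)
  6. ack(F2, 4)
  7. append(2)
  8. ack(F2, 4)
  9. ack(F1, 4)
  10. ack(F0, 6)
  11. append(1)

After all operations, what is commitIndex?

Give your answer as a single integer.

Op 1: append 3 -> log_len=3
Op 2: F2 acks idx 2 -> match: F0=0 F1=0 F2=2; commitIndex=0
Op 3: append 3 -> log_len=6
Op 4: F0 acks idx 6 -> match: F0=6 F1=0 F2=2; commitIndex=2
Op 5: F1 acks idx 4 -> match: F0=6 F1=4 F2=2; commitIndex=4
Op 6: F2 acks idx 4 -> match: F0=6 F1=4 F2=4; commitIndex=4
Op 7: append 2 -> log_len=8
Op 8: F2 acks idx 4 -> match: F0=6 F1=4 F2=4; commitIndex=4
Op 9: F1 acks idx 4 -> match: F0=6 F1=4 F2=4; commitIndex=4
Op 10: F0 acks idx 6 -> match: F0=6 F1=4 F2=4; commitIndex=4
Op 11: append 1 -> log_len=9

Answer: 4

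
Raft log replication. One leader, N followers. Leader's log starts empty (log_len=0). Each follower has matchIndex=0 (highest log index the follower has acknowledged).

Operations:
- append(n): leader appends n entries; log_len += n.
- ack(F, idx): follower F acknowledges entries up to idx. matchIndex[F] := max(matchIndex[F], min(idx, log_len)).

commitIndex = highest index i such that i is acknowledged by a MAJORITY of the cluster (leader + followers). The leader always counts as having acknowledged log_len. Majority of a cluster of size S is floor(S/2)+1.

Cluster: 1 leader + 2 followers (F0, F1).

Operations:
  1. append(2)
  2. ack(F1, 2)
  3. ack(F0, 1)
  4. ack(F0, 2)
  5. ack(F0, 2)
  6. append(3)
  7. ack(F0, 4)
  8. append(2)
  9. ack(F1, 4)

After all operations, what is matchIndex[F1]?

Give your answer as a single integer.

Answer: 4

Derivation:
Op 1: append 2 -> log_len=2
Op 2: F1 acks idx 2 -> match: F0=0 F1=2; commitIndex=2
Op 3: F0 acks idx 1 -> match: F0=1 F1=2; commitIndex=2
Op 4: F0 acks idx 2 -> match: F0=2 F1=2; commitIndex=2
Op 5: F0 acks idx 2 -> match: F0=2 F1=2; commitIndex=2
Op 6: append 3 -> log_len=5
Op 7: F0 acks idx 4 -> match: F0=4 F1=2; commitIndex=4
Op 8: append 2 -> log_len=7
Op 9: F1 acks idx 4 -> match: F0=4 F1=4; commitIndex=4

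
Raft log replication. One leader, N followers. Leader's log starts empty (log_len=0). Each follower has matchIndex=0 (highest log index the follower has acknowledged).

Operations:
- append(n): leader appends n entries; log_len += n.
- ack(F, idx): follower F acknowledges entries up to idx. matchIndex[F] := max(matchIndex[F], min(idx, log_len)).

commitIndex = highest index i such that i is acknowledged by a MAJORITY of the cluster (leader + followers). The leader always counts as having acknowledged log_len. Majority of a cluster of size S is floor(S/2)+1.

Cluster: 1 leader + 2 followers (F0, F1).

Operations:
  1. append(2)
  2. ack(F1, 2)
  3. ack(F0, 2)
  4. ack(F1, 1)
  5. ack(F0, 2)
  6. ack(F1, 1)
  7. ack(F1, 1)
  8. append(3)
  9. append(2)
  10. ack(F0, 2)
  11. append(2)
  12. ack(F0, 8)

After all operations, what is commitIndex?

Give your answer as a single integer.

Op 1: append 2 -> log_len=2
Op 2: F1 acks idx 2 -> match: F0=0 F1=2; commitIndex=2
Op 3: F0 acks idx 2 -> match: F0=2 F1=2; commitIndex=2
Op 4: F1 acks idx 1 -> match: F0=2 F1=2; commitIndex=2
Op 5: F0 acks idx 2 -> match: F0=2 F1=2; commitIndex=2
Op 6: F1 acks idx 1 -> match: F0=2 F1=2; commitIndex=2
Op 7: F1 acks idx 1 -> match: F0=2 F1=2; commitIndex=2
Op 8: append 3 -> log_len=5
Op 9: append 2 -> log_len=7
Op 10: F0 acks idx 2 -> match: F0=2 F1=2; commitIndex=2
Op 11: append 2 -> log_len=9
Op 12: F0 acks idx 8 -> match: F0=8 F1=2; commitIndex=8

Answer: 8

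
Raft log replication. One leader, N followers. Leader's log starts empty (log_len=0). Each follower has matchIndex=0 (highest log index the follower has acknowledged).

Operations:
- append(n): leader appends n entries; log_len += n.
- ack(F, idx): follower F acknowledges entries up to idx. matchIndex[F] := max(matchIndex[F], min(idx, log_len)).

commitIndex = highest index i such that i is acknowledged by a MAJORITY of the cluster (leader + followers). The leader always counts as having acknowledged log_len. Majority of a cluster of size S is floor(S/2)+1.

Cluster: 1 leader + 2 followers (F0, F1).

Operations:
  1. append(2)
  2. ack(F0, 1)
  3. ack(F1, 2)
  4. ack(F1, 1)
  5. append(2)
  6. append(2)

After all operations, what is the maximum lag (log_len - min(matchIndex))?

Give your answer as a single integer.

Op 1: append 2 -> log_len=2
Op 2: F0 acks idx 1 -> match: F0=1 F1=0; commitIndex=1
Op 3: F1 acks idx 2 -> match: F0=1 F1=2; commitIndex=2
Op 4: F1 acks idx 1 -> match: F0=1 F1=2; commitIndex=2
Op 5: append 2 -> log_len=4
Op 6: append 2 -> log_len=6

Answer: 5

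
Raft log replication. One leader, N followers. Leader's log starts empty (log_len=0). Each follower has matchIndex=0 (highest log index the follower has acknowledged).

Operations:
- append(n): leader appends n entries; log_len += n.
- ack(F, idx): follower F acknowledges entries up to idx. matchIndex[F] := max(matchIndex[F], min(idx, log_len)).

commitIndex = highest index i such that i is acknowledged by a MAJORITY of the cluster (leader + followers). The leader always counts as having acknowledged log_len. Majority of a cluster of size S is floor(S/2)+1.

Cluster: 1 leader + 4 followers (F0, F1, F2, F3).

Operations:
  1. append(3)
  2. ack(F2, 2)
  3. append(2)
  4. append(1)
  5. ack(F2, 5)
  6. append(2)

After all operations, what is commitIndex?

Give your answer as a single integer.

Answer: 0

Derivation:
Op 1: append 3 -> log_len=3
Op 2: F2 acks idx 2 -> match: F0=0 F1=0 F2=2 F3=0; commitIndex=0
Op 3: append 2 -> log_len=5
Op 4: append 1 -> log_len=6
Op 5: F2 acks idx 5 -> match: F0=0 F1=0 F2=5 F3=0; commitIndex=0
Op 6: append 2 -> log_len=8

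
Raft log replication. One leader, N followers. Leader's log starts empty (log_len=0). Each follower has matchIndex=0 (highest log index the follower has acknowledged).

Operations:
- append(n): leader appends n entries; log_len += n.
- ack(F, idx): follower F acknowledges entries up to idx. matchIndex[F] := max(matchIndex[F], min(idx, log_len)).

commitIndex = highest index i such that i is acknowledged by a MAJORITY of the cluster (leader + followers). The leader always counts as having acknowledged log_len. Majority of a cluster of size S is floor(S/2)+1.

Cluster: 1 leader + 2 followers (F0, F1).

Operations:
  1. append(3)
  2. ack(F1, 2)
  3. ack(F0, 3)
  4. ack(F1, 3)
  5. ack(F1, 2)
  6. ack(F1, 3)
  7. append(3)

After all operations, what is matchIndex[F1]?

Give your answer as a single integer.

Answer: 3

Derivation:
Op 1: append 3 -> log_len=3
Op 2: F1 acks idx 2 -> match: F0=0 F1=2; commitIndex=2
Op 3: F0 acks idx 3 -> match: F0=3 F1=2; commitIndex=3
Op 4: F1 acks idx 3 -> match: F0=3 F1=3; commitIndex=3
Op 5: F1 acks idx 2 -> match: F0=3 F1=3; commitIndex=3
Op 6: F1 acks idx 3 -> match: F0=3 F1=3; commitIndex=3
Op 7: append 3 -> log_len=6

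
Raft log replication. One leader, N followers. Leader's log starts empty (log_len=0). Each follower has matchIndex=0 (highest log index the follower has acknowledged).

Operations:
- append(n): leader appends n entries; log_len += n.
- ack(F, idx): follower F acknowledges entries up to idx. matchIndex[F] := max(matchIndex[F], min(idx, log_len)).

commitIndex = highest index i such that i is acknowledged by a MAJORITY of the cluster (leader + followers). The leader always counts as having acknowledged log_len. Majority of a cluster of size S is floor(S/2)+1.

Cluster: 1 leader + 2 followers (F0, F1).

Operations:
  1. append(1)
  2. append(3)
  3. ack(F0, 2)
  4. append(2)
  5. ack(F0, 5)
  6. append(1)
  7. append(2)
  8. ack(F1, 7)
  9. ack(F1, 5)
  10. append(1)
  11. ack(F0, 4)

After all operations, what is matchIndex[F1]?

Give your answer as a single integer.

Op 1: append 1 -> log_len=1
Op 2: append 3 -> log_len=4
Op 3: F0 acks idx 2 -> match: F0=2 F1=0; commitIndex=2
Op 4: append 2 -> log_len=6
Op 5: F0 acks idx 5 -> match: F0=5 F1=0; commitIndex=5
Op 6: append 1 -> log_len=7
Op 7: append 2 -> log_len=9
Op 8: F1 acks idx 7 -> match: F0=5 F1=7; commitIndex=7
Op 9: F1 acks idx 5 -> match: F0=5 F1=7; commitIndex=7
Op 10: append 1 -> log_len=10
Op 11: F0 acks idx 4 -> match: F0=5 F1=7; commitIndex=7

Answer: 7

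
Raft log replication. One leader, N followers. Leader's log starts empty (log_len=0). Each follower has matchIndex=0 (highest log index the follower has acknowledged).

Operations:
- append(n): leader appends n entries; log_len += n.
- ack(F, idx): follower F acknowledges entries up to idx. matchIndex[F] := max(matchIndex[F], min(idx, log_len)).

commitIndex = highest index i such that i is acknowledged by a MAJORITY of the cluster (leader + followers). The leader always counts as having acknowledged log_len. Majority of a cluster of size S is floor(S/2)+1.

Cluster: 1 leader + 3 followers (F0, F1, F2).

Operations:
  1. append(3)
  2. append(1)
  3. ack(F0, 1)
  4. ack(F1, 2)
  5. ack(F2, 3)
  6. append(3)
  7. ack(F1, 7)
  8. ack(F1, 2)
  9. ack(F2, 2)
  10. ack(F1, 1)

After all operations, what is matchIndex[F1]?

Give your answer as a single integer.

Answer: 7

Derivation:
Op 1: append 3 -> log_len=3
Op 2: append 1 -> log_len=4
Op 3: F0 acks idx 1 -> match: F0=1 F1=0 F2=0; commitIndex=0
Op 4: F1 acks idx 2 -> match: F0=1 F1=2 F2=0; commitIndex=1
Op 5: F2 acks idx 3 -> match: F0=1 F1=2 F2=3; commitIndex=2
Op 6: append 3 -> log_len=7
Op 7: F1 acks idx 7 -> match: F0=1 F1=7 F2=3; commitIndex=3
Op 8: F1 acks idx 2 -> match: F0=1 F1=7 F2=3; commitIndex=3
Op 9: F2 acks idx 2 -> match: F0=1 F1=7 F2=3; commitIndex=3
Op 10: F1 acks idx 1 -> match: F0=1 F1=7 F2=3; commitIndex=3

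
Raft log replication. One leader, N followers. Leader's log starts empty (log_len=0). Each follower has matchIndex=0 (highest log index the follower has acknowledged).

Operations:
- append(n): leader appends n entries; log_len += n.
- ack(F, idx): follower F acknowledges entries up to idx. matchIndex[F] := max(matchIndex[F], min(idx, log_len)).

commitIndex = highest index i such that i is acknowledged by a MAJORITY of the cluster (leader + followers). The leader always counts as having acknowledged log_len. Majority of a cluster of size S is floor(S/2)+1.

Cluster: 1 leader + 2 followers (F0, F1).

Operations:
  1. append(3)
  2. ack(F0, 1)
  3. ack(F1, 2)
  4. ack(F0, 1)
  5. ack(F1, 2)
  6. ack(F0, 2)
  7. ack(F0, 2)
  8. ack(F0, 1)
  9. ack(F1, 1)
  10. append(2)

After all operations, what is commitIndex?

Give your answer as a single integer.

Op 1: append 3 -> log_len=3
Op 2: F0 acks idx 1 -> match: F0=1 F1=0; commitIndex=1
Op 3: F1 acks idx 2 -> match: F0=1 F1=2; commitIndex=2
Op 4: F0 acks idx 1 -> match: F0=1 F1=2; commitIndex=2
Op 5: F1 acks idx 2 -> match: F0=1 F1=2; commitIndex=2
Op 6: F0 acks idx 2 -> match: F0=2 F1=2; commitIndex=2
Op 7: F0 acks idx 2 -> match: F0=2 F1=2; commitIndex=2
Op 8: F0 acks idx 1 -> match: F0=2 F1=2; commitIndex=2
Op 9: F1 acks idx 1 -> match: F0=2 F1=2; commitIndex=2
Op 10: append 2 -> log_len=5

Answer: 2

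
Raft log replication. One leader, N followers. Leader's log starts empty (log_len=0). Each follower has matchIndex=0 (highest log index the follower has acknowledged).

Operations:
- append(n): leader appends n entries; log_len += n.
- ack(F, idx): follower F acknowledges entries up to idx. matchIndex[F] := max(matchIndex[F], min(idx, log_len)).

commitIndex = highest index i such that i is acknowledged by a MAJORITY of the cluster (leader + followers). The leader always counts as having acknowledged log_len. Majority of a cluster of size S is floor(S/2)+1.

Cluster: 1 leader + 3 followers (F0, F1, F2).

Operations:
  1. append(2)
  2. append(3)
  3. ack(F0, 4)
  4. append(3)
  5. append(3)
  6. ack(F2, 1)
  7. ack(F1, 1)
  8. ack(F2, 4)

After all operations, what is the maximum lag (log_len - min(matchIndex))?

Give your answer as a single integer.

Op 1: append 2 -> log_len=2
Op 2: append 3 -> log_len=5
Op 3: F0 acks idx 4 -> match: F0=4 F1=0 F2=0; commitIndex=0
Op 4: append 3 -> log_len=8
Op 5: append 3 -> log_len=11
Op 6: F2 acks idx 1 -> match: F0=4 F1=0 F2=1; commitIndex=1
Op 7: F1 acks idx 1 -> match: F0=4 F1=1 F2=1; commitIndex=1
Op 8: F2 acks idx 4 -> match: F0=4 F1=1 F2=4; commitIndex=4

Answer: 10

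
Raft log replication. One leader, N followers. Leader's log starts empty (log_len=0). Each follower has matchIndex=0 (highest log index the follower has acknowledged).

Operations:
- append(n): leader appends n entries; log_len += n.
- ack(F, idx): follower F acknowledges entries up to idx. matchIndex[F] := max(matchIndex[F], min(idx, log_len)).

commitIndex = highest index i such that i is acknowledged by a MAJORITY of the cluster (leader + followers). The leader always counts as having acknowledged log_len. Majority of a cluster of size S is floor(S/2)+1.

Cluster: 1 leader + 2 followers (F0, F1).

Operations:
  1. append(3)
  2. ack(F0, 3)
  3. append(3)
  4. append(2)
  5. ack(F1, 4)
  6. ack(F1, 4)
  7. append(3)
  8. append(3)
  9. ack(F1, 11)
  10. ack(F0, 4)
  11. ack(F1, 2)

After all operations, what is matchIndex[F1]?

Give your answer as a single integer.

Answer: 11

Derivation:
Op 1: append 3 -> log_len=3
Op 2: F0 acks idx 3 -> match: F0=3 F1=0; commitIndex=3
Op 3: append 3 -> log_len=6
Op 4: append 2 -> log_len=8
Op 5: F1 acks idx 4 -> match: F0=3 F1=4; commitIndex=4
Op 6: F1 acks idx 4 -> match: F0=3 F1=4; commitIndex=4
Op 7: append 3 -> log_len=11
Op 8: append 3 -> log_len=14
Op 9: F1 acks idx 11 -> match: F0=3 F1=11; commitIndex=11
Op 10: F0 acks idx 4 -> match: F0=4 F1=11; commitIndex=11
Op 11: F1 acks idx 2 -> match: F0=4 F1=11; commitIndex=11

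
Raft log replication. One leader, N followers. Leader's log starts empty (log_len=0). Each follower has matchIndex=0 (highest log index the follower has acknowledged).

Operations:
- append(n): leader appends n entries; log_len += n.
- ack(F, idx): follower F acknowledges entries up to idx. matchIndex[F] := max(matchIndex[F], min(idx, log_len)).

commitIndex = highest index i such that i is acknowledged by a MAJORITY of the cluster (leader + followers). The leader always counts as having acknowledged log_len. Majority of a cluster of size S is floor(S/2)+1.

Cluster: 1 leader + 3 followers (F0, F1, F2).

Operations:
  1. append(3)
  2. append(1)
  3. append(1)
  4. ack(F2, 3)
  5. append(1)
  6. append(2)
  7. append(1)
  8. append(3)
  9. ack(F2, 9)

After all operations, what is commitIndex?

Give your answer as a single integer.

Op 1: append 3 -> log_len=3
Op 2: append 1 -> log_len=4
Op 3: append 1 -> log_len=5
Op 4: F2 acks idx 3 -> match: F0=0 F1=0 F2=3; commitIndex=0
Op 5: append 1 -> log_len=6
Op 6: append 2 -> log_len=8
Op 7: append 1 -> log_len=9
Op 8: append 3 -> log_len=12
Op 9: F2 acks idx 9 -> match: F0=0 F1=0 F2=9; commitIndex=0

Answer: 0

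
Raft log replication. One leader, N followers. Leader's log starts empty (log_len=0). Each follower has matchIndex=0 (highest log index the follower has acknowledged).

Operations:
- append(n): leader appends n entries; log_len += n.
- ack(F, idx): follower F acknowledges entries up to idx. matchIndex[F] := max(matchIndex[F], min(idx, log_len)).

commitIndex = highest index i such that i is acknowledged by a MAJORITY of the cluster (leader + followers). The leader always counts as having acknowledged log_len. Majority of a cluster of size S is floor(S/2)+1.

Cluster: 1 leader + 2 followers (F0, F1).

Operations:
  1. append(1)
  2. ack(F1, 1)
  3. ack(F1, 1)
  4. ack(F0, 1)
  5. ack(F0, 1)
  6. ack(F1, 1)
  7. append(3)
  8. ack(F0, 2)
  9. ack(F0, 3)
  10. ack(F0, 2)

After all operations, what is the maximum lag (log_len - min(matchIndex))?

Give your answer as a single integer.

Answer: 3

Derivation:
Op 1: append 1 -> log_len=1
Op 2: F1 acks idx 1 -> match: F0=0 F1=1; commitIndex=1
Op 3: F1 acks idx 1 -> match: F0=0 F1=1; commitIndex=1
Op 4: F0 acks idx 1 -> match: F0=1 F1=1; commitIndex=1
Op 5: F0 acks idx 1 -> match: F0=1 F1=1; commitIndex=1
Op 6: F1 acks idx 1 -> match: F0=1 F1=1; commitIndex=1
Op 7: append 3 -> log_len=4
Op 8: F0 acks idx 2 -> match: F0=2 F1=1; commitIndex=2
Op 9: F0 acks idx 3 -> match: F0=3 F1=1; commitIndex=3
Op 10: F0 acks idx 2 -> match: F0=3 F1=1; commitIndex=3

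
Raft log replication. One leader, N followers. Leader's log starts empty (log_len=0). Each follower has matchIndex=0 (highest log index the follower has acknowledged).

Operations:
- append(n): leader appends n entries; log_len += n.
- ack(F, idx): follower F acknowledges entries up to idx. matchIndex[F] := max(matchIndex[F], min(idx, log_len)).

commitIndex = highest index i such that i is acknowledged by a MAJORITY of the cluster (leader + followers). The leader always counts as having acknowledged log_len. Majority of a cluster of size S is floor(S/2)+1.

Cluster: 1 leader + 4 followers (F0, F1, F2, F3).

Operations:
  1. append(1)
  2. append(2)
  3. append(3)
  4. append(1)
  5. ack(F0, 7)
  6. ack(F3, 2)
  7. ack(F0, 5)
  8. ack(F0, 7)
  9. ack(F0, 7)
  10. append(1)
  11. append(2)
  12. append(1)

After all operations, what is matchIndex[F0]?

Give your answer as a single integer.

Op 1: append 1 -> log_len=1
Op 2: append 2 -> log_len=3
Op 3: append 3 -> log_len=6
Op 4: append 1 -> log_len=7
Op 5: F0 acks idx 7 -> match: F0=7 F1=0 F2=0 F3=0; commitIndex=0
Op 6: F3 acks idx 2 -> match: F0=7 F1=0 F2=0 F3=2; commitIndex=2
Op 7: F0 acks idx 5 -> match: F0=7 F1=0 F2=0 F3=2; commitIndex=2
Op 8: F0 acks idx 7 -> match: F0=7 F1=0 F2=0 F3=2; commitIndex=2
Op 9: F0 acks idx 7 -> match: F0=7 F1=0 F2=0 F3=2; commitIndex=2
Op 10: append 1 -> log_len=8
Op 11: append 2 -> log_len=10
Op 12: append 1 -> log_len=11

Answer: 7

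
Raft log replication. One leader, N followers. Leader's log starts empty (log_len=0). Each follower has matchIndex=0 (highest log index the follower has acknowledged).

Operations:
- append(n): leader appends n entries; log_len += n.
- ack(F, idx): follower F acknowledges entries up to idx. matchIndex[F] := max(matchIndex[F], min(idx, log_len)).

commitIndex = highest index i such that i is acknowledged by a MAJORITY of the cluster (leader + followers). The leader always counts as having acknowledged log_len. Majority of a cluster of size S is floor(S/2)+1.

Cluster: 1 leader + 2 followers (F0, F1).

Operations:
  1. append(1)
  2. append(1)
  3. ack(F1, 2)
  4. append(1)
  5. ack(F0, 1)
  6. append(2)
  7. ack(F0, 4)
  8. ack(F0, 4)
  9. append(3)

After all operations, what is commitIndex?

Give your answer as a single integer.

Op 1: append 1 -> log_len=1
Op 2: append 1 -> log_len=2
Op 3: F1 acks idx 2 -> match: F0=0 F1=2; commitIndex=2
Op 4: append 1 -> log_len=3
Op 5: F0 acks idx 1 -> match: F0=1 F1=2; commitIndex=2
Op 6: append 2 -> log_len=5
Op 7: F0 acks idx 4 -> match: F0=4 F1=2; commitIndex=4
Op 8: F0 acks idx 4 -> match: F0=4 F1=2; commitIndex=4
Op 9: append 3 -> log_len=8

Answer: 4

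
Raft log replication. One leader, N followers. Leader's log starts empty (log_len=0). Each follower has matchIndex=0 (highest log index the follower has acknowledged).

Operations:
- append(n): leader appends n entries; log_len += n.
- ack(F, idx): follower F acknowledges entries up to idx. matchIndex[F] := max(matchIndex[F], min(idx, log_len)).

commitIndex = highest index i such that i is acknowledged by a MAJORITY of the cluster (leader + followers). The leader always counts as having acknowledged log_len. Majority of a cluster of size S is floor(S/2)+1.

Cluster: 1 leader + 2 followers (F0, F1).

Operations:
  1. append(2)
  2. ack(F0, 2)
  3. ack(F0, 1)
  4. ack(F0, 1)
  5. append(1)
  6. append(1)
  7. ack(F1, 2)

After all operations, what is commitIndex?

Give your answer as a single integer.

Answer: 2

Derivation:
Op 1: append 2 -> log_len=2
Op 2: F0 acks idx 2 -> match: F0=2 F1=0; commitIndex=2
Op 3: F0 acks idx 1 -> match: F0=2 F1=0; commitIndex=2
Op 4: F0 acks idx 1 -> match: F0=2 F1=0; commitIndex=2
Op 5: append 1 -> log_len=3
Op 6: append 1 -> log_len=4
Op 7: F1 acks idx 2 -> match: F0=2 F1=2; commitIndex=2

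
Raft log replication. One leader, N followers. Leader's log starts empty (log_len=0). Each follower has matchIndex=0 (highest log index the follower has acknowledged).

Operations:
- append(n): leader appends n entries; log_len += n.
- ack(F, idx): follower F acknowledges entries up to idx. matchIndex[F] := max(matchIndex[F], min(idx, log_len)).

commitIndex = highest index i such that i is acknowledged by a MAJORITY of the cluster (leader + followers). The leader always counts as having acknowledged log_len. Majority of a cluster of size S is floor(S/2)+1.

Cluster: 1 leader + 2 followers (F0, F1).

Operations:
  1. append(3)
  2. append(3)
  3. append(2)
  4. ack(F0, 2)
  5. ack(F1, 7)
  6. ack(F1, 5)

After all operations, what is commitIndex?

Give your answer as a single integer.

Answer: 7

Derivation:
Op 1: append 3 -> log_len=3
Op 2: append 3 -> log_len=6
Op 3: append 2 -> log_len=8
Op 4: F0 acks idx 2 -> match: F0=2 F1=0; commitIndex=2
Op 5: F1 acks idx 7 -> match: F0=2 F1=7; commitIndex=7
Op 6: F1 acks idx 5 -> match: F0=2 F1=7; commitIndex=7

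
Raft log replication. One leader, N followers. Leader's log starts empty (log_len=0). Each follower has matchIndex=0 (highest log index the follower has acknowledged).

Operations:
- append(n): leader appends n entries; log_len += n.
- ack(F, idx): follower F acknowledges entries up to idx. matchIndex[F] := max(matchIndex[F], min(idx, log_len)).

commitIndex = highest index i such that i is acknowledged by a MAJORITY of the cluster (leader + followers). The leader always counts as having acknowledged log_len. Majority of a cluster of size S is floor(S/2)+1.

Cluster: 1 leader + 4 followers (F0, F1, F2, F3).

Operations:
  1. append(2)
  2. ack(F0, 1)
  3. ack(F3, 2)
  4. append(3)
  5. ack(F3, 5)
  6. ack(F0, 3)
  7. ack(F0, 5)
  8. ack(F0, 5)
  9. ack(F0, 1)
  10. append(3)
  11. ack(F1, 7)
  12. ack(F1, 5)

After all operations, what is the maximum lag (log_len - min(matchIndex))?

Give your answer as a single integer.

Op 1: append 2 -> log_len=2
Op 2: F0 acks idx 1 -> match: F0=1 F1=0 F2=0 F3=0; commitIndex=0
Op 3: F3 acks idx 2 -> match: F0=1 F1=0 F2=0 F3=2; commitIndex=1
Op 4: append 3 -> log_len=5
Op 5: F3 acks idx 5 -> match: F0=1 F1=0 F2=0 F3=5; commitIndex=1
Op 6: F0 acks idx 3 -> match: F0=3 F1=0 F2=0 F3=5; commitIndex=3
Op 7: F0 acks idx 5 -> match: F0=5 F1=0 F2=0 F3=5; commitIndex=5
Op 8: F0 acks idx 5 -> match: F0=5 F1=0 F2=0 F3=5; commitIndex=5
Op 9: F0 acks idx 1 -> match: F0=5 F1=0 F2=0 F3=5; commitIndex=5
Op 10: append 3 -> log_len=8
Op 11: F1 acks idx 7 -> match: F0=5 F1=7 F2=0 F3=5; commitIndex=5
Op 12: F1 acks idx 5 -> match: F0=5 F1=7 F2=0 F3=5; commitIndex=5

Answer: 8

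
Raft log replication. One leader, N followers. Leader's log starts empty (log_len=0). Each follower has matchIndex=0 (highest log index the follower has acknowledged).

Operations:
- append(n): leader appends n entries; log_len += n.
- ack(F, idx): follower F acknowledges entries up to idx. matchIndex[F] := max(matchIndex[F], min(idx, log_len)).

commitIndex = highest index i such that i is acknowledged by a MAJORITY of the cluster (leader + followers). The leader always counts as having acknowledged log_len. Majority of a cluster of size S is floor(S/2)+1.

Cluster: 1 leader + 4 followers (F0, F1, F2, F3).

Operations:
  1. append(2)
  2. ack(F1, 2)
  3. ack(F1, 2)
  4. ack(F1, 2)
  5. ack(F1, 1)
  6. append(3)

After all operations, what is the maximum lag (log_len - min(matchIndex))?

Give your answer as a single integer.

Answer: 5

Derivation:
Op 1: append 2 -> log_len=2
Op 2: F1 acks idx 2 -> match: F0=0 F1=2 F2=0 F3=0; commitIndex=0
Op 3: F1 acks idx 2 -> match: F0=0 F1=2 F2=0 F3=0; commitIndex=0
Op 4: F1 acks idx 2 -> match: F0=0 F1=2 F2=0 F3=0; commitIndex=0
Op 5: F1 acks idx 1 -> match: F0=0 F1=2 F2=0 F3=0; commitIndex=0
Op 6: append 3 -> log_len=5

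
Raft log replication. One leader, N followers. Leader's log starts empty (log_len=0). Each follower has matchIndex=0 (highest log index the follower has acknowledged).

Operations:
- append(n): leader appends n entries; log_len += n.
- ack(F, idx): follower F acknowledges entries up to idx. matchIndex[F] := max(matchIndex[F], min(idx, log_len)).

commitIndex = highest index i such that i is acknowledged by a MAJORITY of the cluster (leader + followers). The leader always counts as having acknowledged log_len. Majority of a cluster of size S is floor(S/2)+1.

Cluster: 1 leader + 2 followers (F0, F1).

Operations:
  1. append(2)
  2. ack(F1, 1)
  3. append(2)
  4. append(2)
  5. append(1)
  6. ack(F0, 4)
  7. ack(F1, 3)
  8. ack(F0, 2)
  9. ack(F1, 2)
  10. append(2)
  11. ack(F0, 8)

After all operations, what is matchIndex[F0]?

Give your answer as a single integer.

Op 1: append 2 -> log_len=2
Op 2: F1 acks idx 1 -> match: F0=0 F1=1; commitIndex=1
Op 3: append 2 -> log_len=4
Op 4: append 2 -> log_len=6
Op 5: append 1 -> log_len=7
Op 6: F0 acks idx 4 -> match: F0=4 F1=1; commitIndex=4
Op 7: F1 acks idx 3 -> match: F0=4 F1=3; commitIndex=4
Op 8: F0 acks idx 2 -> match: F0=4 F1=3; commitIndex=4
Op 9: F1 acks idx 2 -> match: F0=4 F1=3; commitIndex=4
Op 10: append 2 -> log_len=9
Op 11: F0 acks idx 8 -> match: F0=8 F1=3; commitIndex=8

Answer: 8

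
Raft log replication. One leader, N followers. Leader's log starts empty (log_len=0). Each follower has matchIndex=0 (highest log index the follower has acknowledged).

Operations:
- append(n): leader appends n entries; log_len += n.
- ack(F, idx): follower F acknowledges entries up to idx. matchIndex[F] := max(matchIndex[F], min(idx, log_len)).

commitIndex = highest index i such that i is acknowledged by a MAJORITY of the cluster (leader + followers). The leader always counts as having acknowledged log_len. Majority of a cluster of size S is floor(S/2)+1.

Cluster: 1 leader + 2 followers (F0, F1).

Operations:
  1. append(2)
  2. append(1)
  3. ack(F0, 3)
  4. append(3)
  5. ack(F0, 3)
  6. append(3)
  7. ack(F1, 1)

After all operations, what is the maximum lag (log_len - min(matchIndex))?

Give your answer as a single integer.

Op 1: append 2 -> log_len=2
Op 2: append 1 -> log_len=3
Op 3: F0 acks idx 3 -> match: F0=3 F1=0; commitIndex=3
Op 4: append 3 -> log_len=6
Op 5: F0 acks idx 3 -> match: F0=3 F1=0; commitIndex=3
Op 6: append 3 -> log_len=9
Op 7: F1 acks idx 1 -> match: F0=3 F1=1; commitIndex=3

Answer: 8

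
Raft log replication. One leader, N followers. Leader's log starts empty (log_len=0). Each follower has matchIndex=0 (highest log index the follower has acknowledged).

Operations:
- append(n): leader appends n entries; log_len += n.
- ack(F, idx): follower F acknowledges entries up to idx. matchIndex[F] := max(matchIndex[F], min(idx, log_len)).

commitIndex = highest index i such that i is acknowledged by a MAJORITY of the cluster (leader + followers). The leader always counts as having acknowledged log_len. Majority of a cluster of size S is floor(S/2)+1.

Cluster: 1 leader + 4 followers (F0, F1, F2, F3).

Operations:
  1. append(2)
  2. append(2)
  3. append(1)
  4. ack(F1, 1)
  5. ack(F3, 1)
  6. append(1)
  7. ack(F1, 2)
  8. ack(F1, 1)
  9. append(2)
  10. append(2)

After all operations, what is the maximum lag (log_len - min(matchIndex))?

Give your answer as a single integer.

Answer: 10

Derivation:
Op 1: append 2 -> log_len=2
Op 2: append 2 -> log_len=4
Op 3: append 1 -> log_len=5
Op 4: F1 acks idx 1 -> match: F0=0 F1=1 F2=0 F3=0; commitIndex=0
Op 5: F3 acks idx 1 -> match: F0=0 F1=1 F2=0 F3=1; commitIndex=1
Op 6: append 1 -> log_len=6
Op 7: F1 acks idx 2 -> match: F0=0 F1=2 F2=0 F3=1; commitIndex=1
Op 8: F1 acks idx 1 -> match: F0=0 F1=2 F2=0 F3=1; commitIndex=1
Op 9: append 2 -> log_len=8
Op 10: append 2 -> log_len=10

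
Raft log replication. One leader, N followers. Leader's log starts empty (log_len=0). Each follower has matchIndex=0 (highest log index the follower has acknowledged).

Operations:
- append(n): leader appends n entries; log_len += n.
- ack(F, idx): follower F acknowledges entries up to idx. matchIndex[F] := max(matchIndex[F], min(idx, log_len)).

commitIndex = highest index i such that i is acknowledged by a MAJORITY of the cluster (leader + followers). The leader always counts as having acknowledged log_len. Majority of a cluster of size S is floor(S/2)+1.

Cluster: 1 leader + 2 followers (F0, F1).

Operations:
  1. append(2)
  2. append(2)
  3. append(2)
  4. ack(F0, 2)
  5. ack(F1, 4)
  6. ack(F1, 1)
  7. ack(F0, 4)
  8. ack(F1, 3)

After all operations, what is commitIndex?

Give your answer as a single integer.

Op 1: append 2 -> log_len=2
Op 2: append 2 -> log_len=4
Op 3: append 2 -> log_len=6
Op 4: F0 acks idx 2 -> match: F0=2 F1=0; commitIndex=2
Op 5: F1 acks idx 4 -> match: F0=2 F1=4; commitIndex=4
Op 6: F1 acks idx 1 -> match: F0=2 F1=4; commitIndex=4
Op 7: F0 acks idx 4 -> match: F0=4 F1=4; commitIndex=4
Op 8: F1 acks idx 3 -> match: F0=4 F1=4; commitIndex=4

Answer: 4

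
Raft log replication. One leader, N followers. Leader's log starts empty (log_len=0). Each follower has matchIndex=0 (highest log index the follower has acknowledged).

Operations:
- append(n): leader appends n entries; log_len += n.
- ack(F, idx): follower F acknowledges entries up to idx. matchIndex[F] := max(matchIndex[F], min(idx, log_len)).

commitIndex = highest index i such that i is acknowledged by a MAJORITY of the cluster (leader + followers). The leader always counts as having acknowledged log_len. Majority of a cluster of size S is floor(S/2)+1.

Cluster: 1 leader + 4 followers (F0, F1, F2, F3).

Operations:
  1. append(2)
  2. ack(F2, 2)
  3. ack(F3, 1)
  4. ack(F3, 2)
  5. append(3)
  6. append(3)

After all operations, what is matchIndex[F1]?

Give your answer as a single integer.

Answer: 0

Derivation:
Op 1: append 2 -> log_len=2
Op 2: F2 acks idx 2 -> match: F0=0 F1=0 F2=2 F3=0; commitIndex=0
Op 3: F3 acks idx 1 -> match: F0=0 F1=0 F2=2 F3=1; commitIndex=1
Op 4: F3 acks idx 2 -> match: F0=0 F1=0 F2=2 F3=2; commitIndex=2
Op 5: append 3 -> log_len=5
Op 6: append 3 -> log_len=8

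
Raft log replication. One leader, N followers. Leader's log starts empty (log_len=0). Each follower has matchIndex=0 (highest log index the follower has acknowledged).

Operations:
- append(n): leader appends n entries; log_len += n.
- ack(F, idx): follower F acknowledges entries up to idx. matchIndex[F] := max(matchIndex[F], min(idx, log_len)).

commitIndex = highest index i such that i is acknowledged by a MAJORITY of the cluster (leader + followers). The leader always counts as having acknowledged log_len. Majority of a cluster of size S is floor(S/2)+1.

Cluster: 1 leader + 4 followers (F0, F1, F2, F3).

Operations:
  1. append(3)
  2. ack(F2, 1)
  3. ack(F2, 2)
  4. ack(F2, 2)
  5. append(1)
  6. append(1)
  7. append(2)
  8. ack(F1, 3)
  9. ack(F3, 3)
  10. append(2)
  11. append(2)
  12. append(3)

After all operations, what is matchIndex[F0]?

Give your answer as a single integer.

Op 1: append 3 -> log_len=3
Op 2: F2 acks idx 1 -> match: F0=0 F1=0 F2=1 F3=0; commitIndex=0
Op 3: F2 acks idx 2 -> match: F0=0 F1=0 F2=2 F3=0; commitIndex=0
Op 4: F2 acks idx 2 -> match: F0=0 F1=0 F2=2 F3=0; commitIndex=0
Op 5: append 1 -> log_len=4
Op 6: append 1 -> log_len=5
Op 7: append 2 -> log_len=7
Op 8: F1 acks idx 3 -> match: F0=0 F1=3 F2=2 F3=0; commitIndex=2
Op 9: F3 acks idx 3 -> match: F0=0 F1=3 F2=2 F3=3; commitIndex=3
Op 10: append 2 -> log_len=9
Op 11: append 2 -> log_len=11
Op 12: append 3 -> log_len=14

Answer: 0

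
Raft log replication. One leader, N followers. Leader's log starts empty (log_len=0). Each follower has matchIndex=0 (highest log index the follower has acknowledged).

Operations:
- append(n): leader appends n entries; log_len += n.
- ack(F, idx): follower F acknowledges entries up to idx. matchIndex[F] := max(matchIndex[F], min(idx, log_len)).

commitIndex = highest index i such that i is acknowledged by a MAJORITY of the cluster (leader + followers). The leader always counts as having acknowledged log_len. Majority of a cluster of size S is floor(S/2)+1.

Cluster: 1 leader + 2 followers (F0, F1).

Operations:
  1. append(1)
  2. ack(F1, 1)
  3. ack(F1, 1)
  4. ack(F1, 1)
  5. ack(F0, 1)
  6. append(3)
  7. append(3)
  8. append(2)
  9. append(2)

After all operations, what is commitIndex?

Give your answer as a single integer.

Op 1: append 1 -> log_len=1
Op 2: F1 acks idx 1 -> match: F0=0 F1=1; commitIndex=1
Op 3: F1 acks idx 1 -> match: F0=0 F1=1; commitIndex=1
Op 4: F1 acks idx 1 -> match: F0=0 F1=1; commitIndex=1
Op 5: F0 acks idx 1 -> match: F0=1 F1=1; commitIndex=1
Op 6: append 3 -> log_len=4
Op 7: append 3 -> log_len=7
Op 8: append 2 -> log_len=9
Op 9: append 2 -> log_len=11

Answer: 1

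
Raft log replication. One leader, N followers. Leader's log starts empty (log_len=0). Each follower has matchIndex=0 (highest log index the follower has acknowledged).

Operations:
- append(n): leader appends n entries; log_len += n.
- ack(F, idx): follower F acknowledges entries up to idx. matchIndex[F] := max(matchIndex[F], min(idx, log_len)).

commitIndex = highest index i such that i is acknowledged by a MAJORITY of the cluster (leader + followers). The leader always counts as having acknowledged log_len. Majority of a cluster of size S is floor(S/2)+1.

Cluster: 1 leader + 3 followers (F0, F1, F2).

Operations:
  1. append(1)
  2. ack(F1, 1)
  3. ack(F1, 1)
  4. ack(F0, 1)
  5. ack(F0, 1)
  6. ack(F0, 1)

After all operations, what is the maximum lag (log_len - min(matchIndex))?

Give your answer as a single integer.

Op 1: append 1 -> log_len=1
Op 2: F1 acks idx 1 -> match: F0=0 F1=1 F2=0; commitIndex=0
Op 3: F1 acks idx 1 -> match: F0=0 F1=1 F2=0; commitIndex=0
Op 4: F0 acks idx 1 -> match: F0=1 F1=1 F2=0; commitIndex=1
Op 5: F0 acks idx 1 -> match: F0=1 F1=1 F2=0; commitIndex=1
Op 6: F0 acks idx 1 -> match: F0=1 F1=1 F2=0; commitIndex=1

Answer: 1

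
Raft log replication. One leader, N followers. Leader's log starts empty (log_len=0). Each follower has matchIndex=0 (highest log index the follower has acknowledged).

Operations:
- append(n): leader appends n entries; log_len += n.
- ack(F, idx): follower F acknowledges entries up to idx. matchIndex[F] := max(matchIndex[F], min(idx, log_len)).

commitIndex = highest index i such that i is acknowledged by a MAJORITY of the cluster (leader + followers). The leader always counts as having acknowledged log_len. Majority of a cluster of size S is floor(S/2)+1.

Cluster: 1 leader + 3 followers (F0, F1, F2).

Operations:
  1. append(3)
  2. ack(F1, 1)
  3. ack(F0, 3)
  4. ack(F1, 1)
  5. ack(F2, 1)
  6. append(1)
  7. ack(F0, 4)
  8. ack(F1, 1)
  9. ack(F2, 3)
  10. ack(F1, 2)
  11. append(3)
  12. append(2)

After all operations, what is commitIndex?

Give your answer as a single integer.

Answer: 3

Derivation:
Op 1: append 3 -> log_len=3
Op 2: F1 acks idx 1 -> match: F0=0 F1=1 F2=0; commitIndex=0
Op 3: F0 acks idx 3 -> match: F0=3 F1=1 F2=0; commitIndex=1
Op 4: F1 acks idx 1 -> match: F0=3 F1=1 F2=0; commitIndex=1
Op 5: F2 acks idx 1 -> match: F0=3 F1=1 F2=1; commitIndex=1
Op 6: append 1 -> log_len=4
Op 7: F0 acks idx 4 -> match: F0=4 F1=1 F2=1; commitIndex=1
Op 8: F1 acks idx 1 -> match: F0=4 F1=1 F2=1; commitIndex=1
Op 9: F2 acks idx 3 -> match: F0=4 F1=1 F2=3; commitIndex=3
Op 10: F1 acks idx 2 -> match: F0=4 F1=2 F2=3; commitIndex=3
Op 11: append 3 -> log_len=7
Op 12: append 2 -> log_len=9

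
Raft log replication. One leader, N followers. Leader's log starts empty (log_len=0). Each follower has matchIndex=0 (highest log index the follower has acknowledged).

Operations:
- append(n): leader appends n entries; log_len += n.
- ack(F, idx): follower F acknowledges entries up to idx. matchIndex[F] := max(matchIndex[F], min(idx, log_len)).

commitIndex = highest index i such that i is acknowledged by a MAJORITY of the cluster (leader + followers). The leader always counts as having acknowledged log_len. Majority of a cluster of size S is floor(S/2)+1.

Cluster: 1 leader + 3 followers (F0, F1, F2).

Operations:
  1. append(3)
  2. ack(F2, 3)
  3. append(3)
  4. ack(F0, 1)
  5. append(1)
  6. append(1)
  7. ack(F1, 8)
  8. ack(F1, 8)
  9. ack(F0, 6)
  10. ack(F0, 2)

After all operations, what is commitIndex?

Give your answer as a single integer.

Answer: 6

Derivation:
Op 1: append 3 -> log_len=3
Op 2: F2 acks idx 3 -> match: F0=0 F1=0 F2=3; commitIndex=0
Op 3: append 3 -> log_len=6
Op 4: F0 acks idx 1 -> match: F0=1 F1=0 F2=3; commitIndex=1
Op 5: append 1 -> log_len=7
Op 6: append 1 -> log_len=8
Op 7: F1 acks idx 8 -> match: F0=1 F1=8 F2=3; commitIndex=3
Op 8: F1 acks idx 8 -> match: F0=1 F1=8 F2=3; commitIndex=3
Op 9: F0 acks idx 6 -> match: F0=6 F1=8 F2=3; commitIndex=6
Op 10: F0 acks idx 2 -> match: F0=6 F1=8 F2=3; commitIndex=6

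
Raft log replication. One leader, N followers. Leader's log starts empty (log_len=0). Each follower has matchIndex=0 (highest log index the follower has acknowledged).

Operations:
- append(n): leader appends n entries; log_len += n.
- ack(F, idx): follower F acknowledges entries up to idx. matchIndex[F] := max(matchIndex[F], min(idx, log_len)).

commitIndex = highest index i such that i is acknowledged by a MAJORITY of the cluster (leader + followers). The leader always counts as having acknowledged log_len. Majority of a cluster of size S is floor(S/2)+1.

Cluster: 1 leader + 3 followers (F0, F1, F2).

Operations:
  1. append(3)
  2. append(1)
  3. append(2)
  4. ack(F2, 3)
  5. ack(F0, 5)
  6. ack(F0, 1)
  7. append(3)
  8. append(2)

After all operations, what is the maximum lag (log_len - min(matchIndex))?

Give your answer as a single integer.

Answer: 11

Derivation:
Op 1: append 3 -> log_len=3
Op 2: append 1 -> log_len=4
Op 3: append 2 -> log_len=6
Op 4: F2 acks idx 3 -> match: F0=0 F1=0 F2=3; commitIndex=0
Op 5: F0 acks idx 5 -> match: F0=5 F1=0 F2=3; commitIndex=3
Op 6: F0 acks idx 1 -> match: F0=5 F1=0 F2=3; commitIndex=3
Op 7: append 3 -> log_len=9
Op 8: append 2 -> log_len=11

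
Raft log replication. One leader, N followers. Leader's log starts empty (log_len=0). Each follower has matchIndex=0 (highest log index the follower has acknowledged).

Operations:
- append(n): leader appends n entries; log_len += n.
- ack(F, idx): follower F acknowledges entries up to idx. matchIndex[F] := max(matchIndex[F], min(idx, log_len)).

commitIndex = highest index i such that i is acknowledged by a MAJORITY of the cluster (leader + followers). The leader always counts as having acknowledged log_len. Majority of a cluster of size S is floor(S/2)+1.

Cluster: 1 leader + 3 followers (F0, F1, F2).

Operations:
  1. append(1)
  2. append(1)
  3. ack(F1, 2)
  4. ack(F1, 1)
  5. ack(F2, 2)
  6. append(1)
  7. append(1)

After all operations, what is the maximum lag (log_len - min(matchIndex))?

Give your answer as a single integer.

Answer: 4

Derivation:
Op 1: append 1 -> log_len=1
Op 2: append 1 -> log_len=2
Op 3: F1 acks idx 2 -> match: F0=0 F1=2 F2=0; commitIndex=0
Op 4: F1 acks idx 1 -> match: F0=0 F1=2 F2=0; commitIndex=0
Op 5: F2 acks idx 2 -> match: F0=0 F1=2 F2=2; commitIndex=2
Op 6: append 1 -> log_len=3
Op 7: append 1 -> log_len=4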